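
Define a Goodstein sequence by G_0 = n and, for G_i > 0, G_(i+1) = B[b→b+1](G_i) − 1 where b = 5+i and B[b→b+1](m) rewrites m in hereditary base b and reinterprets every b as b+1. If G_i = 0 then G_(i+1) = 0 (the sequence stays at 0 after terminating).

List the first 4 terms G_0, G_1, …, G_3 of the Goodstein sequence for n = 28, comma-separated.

(0) 28|_5 = 5^2 + 3 ↦ 6^2 + 3|_6 = 39 ⇒ 38
(1) 38|_6 = 6^2 + 2 ↦ 7^2 + 2|_7 = 51 ⇒ 50
(2) 50|_7 = 7^2 + 1 ↦ 8^2 + 1|_8 = 65 ⇒ 64

28, 38, 50, 64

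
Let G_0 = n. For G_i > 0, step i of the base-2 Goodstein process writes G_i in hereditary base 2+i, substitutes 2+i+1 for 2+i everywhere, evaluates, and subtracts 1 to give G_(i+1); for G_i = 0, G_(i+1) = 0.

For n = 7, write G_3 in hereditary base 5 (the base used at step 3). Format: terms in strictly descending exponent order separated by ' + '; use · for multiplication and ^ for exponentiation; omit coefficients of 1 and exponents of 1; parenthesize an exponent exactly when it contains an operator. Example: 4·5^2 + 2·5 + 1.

G_0=7  [base 2] 2^2 + 2 + 1  →[2↦3]→  3^3 + 3 + 1 = 31  −1 ⇒ G_1=30
G_1=30  [base 3] 3^3 + 3  →[3↦4]→  4^4 + 4 = 260  −1 ⇒ G_2=259
G_2=259  [base 4] 4^4 + 3  →[4↦5]→  5^5 + 3 = 3128  −1 ⇒ G_3=3127
G_3=3127  [base 5] 5^5 + 2  →[5↦6]→  6^6 + 2 = 46658  −1 ⇒ G_4=46657

5^5 + 2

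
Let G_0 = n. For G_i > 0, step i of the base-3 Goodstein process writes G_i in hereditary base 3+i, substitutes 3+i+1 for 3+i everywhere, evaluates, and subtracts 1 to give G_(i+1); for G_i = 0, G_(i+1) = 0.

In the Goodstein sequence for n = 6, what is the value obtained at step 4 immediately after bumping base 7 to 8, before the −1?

[0] 6 ≡ 2·3 (base 3). Lift 4: 8. −1: 7.
[1] 7 ≡ 4 + 3 (base 4). Lift 5: 8. −1: 7.
[2] 7 ≡ 5 + 2 (base 5). Lift 6: 8. −1: 7.
[3] 7 ≡ 6 + 1 (base 6). Lift 7: 8. −1: 7.
[4] 7 ≡ 7 (base 7). Lift 8: 8. −1: 7.

8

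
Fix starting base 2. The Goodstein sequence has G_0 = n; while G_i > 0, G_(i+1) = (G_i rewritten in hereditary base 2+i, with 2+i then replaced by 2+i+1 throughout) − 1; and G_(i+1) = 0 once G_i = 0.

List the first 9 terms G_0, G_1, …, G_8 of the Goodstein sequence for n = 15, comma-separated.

15, 111, 1283, 18752, 326593, 6588344, 150994943, 3524450280, 100077777775

step 0: 15 = 2^(2 + 1) + 2^2 + 2 + 1; sub 3 for 2: 3^(3 + 1) + 3^3 + 3 + 1; = 112; G_1 = 112−1 = 111
step 1: 111 = 3^(3 + 1) + 3^3 + 3; sub 4 for 3: 4^(4 + 1) + 4^4 + 4; = 1284; G_2 = 1284−1 = 1283
step 2: 1283 = 4^(4 + 1) + 4^4 + 3; sub 5 for 4: 5^(5 + 1) + 5^5 + 3; = 18753; G_3 = 18753−1 = 18752
step 3: 18752 = 5^(5 + 1) + 5^5 + 2; sub 6 for 5: 6^(6 + 1) + 6^6 + 2; = 326594; G_4 = 326594−1 = 326593
step 4: 326593 = 6^(6 + 1) + 6^6 + 1; sub 7 for 6: 7^(7 + 1) + 7^7 + 1; = 6588345; G_5 = 6588345−1 = 6588344
step 5: 6588344 = 7^(7 + 1) + 7^7; sub 8 for 7: 8^(8 + 1) + 8^8; = 150994944; G_6 = 150994944−1 = 150994943
step 6: 150994943 = 8^(8 + 1) + 7·8^7 + 7·8^6 + 7·8^5 + 7·8^4 + 7·8^3 + 7·8^2 + 7·8 + 7; sub 9 for 8: 9^(9 + 1) + 7·9^7 + 7·9^6 + 7·9^5 + 7·9^4 + 7·9^3 + 7·9^2 + 7·9 + 7; = 3524450281; G_7 = 3524450281−1 = 3524450280
step 7: 3524450280 = 9^(9 + 1) + 7·9^7 + 7·9^6 + 7·9^5 + 7·9^4 + 7·9^3 + 7·9^2 + 7·9 + 6; sub 10 for 9: 10^(10 + 1) + 7·10^7 + 7·10^6 + 7·10^5 + 7·10^4 + 7·10^3 + 7·10^2 + 7·10 + 6; = 100077777776; G_8 = 100077777776−1 = 100077777775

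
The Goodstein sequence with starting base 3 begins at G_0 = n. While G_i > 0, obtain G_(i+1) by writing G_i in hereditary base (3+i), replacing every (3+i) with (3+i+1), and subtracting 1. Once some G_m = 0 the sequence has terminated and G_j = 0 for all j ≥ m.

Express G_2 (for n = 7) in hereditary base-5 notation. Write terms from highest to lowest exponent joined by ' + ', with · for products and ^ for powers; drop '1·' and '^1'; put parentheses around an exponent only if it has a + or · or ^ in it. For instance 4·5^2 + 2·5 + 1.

7 —HB3→ 2·3 + 1 —bump→ 2·4 + 1 = 9 —(−1)→ 8
8 —HB4→ 2·4 —bump→ 2·5 = 10 —(−1)→ 9
9 —HB5→ 5 + 4 —bump→ 6 + 4 = 10 —(−1)→ 9

5 + 4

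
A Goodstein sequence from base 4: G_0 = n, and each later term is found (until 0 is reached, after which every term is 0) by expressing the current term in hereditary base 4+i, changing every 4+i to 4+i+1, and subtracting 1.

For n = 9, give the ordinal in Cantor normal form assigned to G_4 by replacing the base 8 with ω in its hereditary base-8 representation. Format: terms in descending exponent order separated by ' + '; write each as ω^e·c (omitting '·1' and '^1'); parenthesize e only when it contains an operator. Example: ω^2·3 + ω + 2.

[0] 9 ≡ 2·4 + 1 (base 4). Lift 5: 11. −1: 10.
[1] 10 ≡ 2·5 (base 5). Lift 6: 12. −1: 11.
[2] 11 ≡ 6 + 5 (base 6). Lift 7: 12. −1: 11.
[3] 11 ≡ 7 + 4 (base 7). Lift 8: 12. −1: 11.
[4] 11 ≡ 8 + 3 (base 8). Lift 9: 12. −1: 11.

ω + 3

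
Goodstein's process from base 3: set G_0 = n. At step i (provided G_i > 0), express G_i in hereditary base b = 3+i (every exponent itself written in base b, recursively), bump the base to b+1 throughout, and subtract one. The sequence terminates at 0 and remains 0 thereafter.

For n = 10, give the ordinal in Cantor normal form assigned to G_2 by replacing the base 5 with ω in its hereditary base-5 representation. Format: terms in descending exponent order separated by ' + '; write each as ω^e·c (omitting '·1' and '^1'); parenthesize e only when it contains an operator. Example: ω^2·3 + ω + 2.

G_0=10  [base 3] 3^2 + 1  →[3↦4]→  4^2 + 1 = 17  −1 ⇒ G_1=16
G_1=16  [base 4] 4^2  →[4↦5]→  5^2 = 25  −1 ⇒ G_2=24

ω·4 + 4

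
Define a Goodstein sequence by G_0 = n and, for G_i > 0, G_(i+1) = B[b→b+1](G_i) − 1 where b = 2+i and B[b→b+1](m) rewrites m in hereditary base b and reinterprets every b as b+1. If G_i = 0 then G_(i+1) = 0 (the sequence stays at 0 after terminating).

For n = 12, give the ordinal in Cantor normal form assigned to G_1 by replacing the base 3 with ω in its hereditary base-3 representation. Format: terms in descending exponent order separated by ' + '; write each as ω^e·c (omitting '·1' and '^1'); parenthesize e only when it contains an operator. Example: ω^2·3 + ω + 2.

ω^(ω + 1) + ω^2·2 + ω·2 + 2

i=0: 12 = 2^(2 + 1) + 2^2 (b=2); 2→3: 3^(3 + 1) + 3^3 = 108; 108−1 = 107
i=1: 107 = 3^(3 + 1) + 2·3^2 + 2·3 + 2 (b=3); 3→4: 4^(4 + 1) + 2·4^2 + 2·4 + 2 = 1066; 1066−1 = 1065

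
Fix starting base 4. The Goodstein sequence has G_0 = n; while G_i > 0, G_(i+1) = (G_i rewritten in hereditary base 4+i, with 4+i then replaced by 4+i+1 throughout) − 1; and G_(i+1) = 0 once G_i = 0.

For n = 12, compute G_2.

15

G_0 = 12. HB_4(12) = 3·4. Bump = 15. G_1 = 14.
G_1 = 14. HB_5(14) = 2·5 + 4. Bump = 16. G_2 = 15.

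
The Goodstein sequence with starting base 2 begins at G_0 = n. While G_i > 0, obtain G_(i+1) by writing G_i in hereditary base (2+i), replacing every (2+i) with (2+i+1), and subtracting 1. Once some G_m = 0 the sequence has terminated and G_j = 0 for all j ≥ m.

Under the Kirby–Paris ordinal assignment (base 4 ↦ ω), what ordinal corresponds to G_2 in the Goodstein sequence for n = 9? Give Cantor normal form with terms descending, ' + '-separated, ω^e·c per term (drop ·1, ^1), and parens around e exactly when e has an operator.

ω^ω·3 + ω^3·3 + ω^2·3 + ω·3 + 3

step 0: 9 = 2^(2 + 1) + 1; sub 3 for 2: 3^(3 + 1) + 1; = 82; G_1 = 82−1 = 81
step 1: 81 = 3^(3 + 1); sub 4 for 3: 4^(4 + 1); = 1024; G_2 = 1024−1 = 1023
step 2: 1023 = 3·4^4 + 3·4^3 + 3·4^2 + 3·4 + 3; sub 5 for 4: 3·5^5 + 3·5^3 + 3·5^2 + 3·5 + 3; = 9843; G_3 = 9843−1 = 9842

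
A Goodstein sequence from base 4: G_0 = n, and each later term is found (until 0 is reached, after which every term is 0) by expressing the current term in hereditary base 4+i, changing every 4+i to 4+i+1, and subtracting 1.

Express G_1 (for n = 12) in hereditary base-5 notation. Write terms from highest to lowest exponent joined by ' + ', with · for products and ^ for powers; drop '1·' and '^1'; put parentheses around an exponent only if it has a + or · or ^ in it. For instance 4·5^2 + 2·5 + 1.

G_0 = 12. HB_4(12) = 3·4. Bump = 15. G_1 = 14.
G_1 = 14. HB_5(14) = 2·5 + 4. Bump = 16. G_2 = 15.

2·5 + 4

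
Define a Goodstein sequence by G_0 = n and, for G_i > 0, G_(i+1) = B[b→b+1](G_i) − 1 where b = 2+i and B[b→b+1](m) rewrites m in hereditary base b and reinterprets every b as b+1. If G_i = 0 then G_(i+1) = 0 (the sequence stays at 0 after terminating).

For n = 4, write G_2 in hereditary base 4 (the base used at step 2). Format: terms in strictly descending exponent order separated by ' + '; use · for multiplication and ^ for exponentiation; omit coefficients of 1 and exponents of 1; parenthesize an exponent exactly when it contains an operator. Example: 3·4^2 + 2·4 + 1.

2·4^2 + 2·4 + 1

4 —HB2→ 2^2 —bump→ 3^3 = 27 —(−1)→ 26
26 —HB3→ 2·3^2 + 2·3 + 2 —bump→ 2·4^2 + 2·4 + 2 = 42 —(−1)→ 41
41 —HB4→ 2·4^2 + 2·4 + 1 —bump→ 2·5^2 + 2·5 + 1 = 61 —(−1)→ 60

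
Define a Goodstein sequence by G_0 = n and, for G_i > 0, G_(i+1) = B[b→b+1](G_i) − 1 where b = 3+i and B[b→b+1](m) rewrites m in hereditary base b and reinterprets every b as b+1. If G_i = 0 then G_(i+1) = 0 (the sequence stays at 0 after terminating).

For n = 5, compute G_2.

5

G_0 = 5. HB_3(5) = 3 + 2. Bump = 6. G_1 = 5.
G_1 = 5. HB_4(5) = 4 + 1. Bump = 6. G_2 = 5.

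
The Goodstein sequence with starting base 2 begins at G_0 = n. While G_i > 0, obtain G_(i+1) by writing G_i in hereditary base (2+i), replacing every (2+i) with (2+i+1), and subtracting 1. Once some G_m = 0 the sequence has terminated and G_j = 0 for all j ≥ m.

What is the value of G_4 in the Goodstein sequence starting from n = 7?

i=0: 7 = 2^2 + 2 + 1 (b=2); 2→3: 3^3 + 3 + 1 = 31; 31−1 = 30
i=1: 30 = 3^3 + 3 (b=3); 3→4: 4^4 + 4 = 260; 260−1 = 259
i=2: 259 = 4^4 + 3 (b=4); 4→5: 5^5 + 3 = 3128; 3128−1 = 3127
i=3: 3127 = 5^5 + 2 (b=5); 5→6: 6^6 + 2 = 46658; 46658−1 = 46657
i=4: 46657 = 6^6 + 1 (b=6); 6→7: 7^7 + 1 = 823544; 823544−1 = 823543

46657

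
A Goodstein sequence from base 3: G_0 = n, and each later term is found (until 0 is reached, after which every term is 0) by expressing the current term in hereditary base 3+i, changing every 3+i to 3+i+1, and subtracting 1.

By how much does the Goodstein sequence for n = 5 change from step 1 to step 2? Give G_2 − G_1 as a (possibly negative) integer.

0

i=0: 5 = 3 + 2 (b=3); 3→4: 4 + 2 = 6; 6−1 = 5
i=1: 5 = 4 + 1 (b=4); 4→5: 5 + 1 = 6; 6−1 = 5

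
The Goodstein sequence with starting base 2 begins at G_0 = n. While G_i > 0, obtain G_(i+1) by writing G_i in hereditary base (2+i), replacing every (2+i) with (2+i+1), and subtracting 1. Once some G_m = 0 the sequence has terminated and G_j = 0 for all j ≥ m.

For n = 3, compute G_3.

G_0=3  [base 2] 2 + 1  →[2↦3]→  3 + 1 = 4  −1 ⇒ G_1=3
G_1=3  [base 3] 3  →[3↦4]→  4 = 4  −1 ⇒ G_2=3
G_2=3  [base 4] 3  →[4↦5]→  3 = 3  −1 ⇒ G_3=2
G_3=2  [base 5] 2  →[5↦6]→  2 = 2  −1 ⇒ G_4=1

2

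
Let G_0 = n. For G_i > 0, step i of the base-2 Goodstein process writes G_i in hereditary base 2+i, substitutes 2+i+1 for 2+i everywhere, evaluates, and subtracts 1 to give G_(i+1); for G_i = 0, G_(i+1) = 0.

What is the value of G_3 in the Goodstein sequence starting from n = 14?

18750

[0] 14 ≡ 2^(2 + 1) + 2^2 + 2 (base 2). Lift 3: 111. −1: 110.
[1] 110 ≡ 3^(3 + 1) + 3^3 + 2 (base 3). Lift 4: 1282. −1: 1281.
[2] 1281 ≡ 4^(4 + 1) + 4^4 + 1 (base 4). Lift 5: 18751. −1: 18750.
[3] 18750 ≡ 5^(5 + 1) + 5^5 (base 5). Lift 6: 326592. −1: 326591.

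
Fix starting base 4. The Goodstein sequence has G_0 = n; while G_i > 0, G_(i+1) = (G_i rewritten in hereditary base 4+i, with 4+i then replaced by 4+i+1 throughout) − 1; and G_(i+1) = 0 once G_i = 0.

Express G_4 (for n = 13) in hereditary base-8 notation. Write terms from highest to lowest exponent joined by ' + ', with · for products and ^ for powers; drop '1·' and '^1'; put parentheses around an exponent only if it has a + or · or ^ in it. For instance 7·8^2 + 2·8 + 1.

2·8 + 3

G_0=13  [base 4] 3·4 + 1  →[4↦5]→  3·5 + 1 = 16  −1 ⇒ G_1=15
G_1=15  [base 5] 3·5  →[5↦6]→  3·6 = 18  −1 ⇒ G_2=17
G_2=17  [base 6] 2·6 + 5  →[6↦7]→  2·7 + 5 = 19  −1 ⇒ G_3=18
G_3=18  [base 7] 2·7 + 4  →[7↦8]→  2·8 + 4 = 20  −1 ⇒ G_4=19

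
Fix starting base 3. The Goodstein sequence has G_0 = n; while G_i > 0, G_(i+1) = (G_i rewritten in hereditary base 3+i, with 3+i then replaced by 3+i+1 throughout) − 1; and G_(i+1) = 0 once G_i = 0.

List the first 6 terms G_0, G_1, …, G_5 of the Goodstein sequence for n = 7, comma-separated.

G_0 = 7. HB_3(7) = 2·3 + 1. Bump = 9. G_1 = 8.
G_1 = 8. HB_4(8) = 2·4. Bump = 10. G_2 = 9.
G_2 = 9. HB_5(9) = 5 + 4. Bump = 10. G_3 = 9.
G_3 = 9. HB_6(9) = 6 + 3. Bump = 10. G_4 = 9.
G_4 = 9. HB_7(9) = 7 + 2. Bump = 10. G_5 = 9.

7, 8, 9, 9, 9, 9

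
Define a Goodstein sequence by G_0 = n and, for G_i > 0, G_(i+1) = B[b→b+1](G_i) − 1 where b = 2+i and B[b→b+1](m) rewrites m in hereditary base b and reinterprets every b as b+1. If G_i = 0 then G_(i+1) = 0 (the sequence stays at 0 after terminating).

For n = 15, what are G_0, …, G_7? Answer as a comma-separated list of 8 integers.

15, 111, 1283, 18752, 326593, 6588344, 150994943, 3524450280

i=0: 15 = 2^(2 + 1) + 2^2 + 2 + 1 (b=2); 2→3: 3^(3 + 1) + 3^3 + 3 + 1 = 112; 112−1 = 111
i=1: 111 = 3^(3 + 1) + 3^3 + 3 (b=3); 3→4: 4^(4 + 1) + 4^4 + 4 = 1284; 1284−1 = 1283
i=2: 1283 = 4^(4 + 1) + 4^4 + 3 (b=4); 4→5: 5^(5 + 1) + 5^5 + 3 = 18753; 18753−1 = 18752
i=3: 18752 = 5^(5 + 1) + 5^5 + 2 (b=5); 5→6: 6^(6 + 1) + 6^6 + 2 = 326594; 326594−1 = 326593
i=4: 326593 = 6^(6 + 1) + 6^6 + 1 (b=6); 6→7: 7^(7 + 1) + 7^7 + 1 = 6588345; 6588345−1 = 6588344
i=5: 6588344 = 7^(7 + 1) + 7^7 (b=7); 7→8: 8^(8 + 1) + 8^8 = 150994944; 150994944−1 = 150994943
i=6: 150994943 = 8^(8 + 1) + 7·8^7 + 7·8^6 + 7·8^5 + 7·8^4 + 7·8^3 + 7·8^2 + 7·8 + 7 (b=8); 8→9: 9^(9 + 1) + 7·9^7 + 7·9^6 + 7·9^5 + 7·9^4 + 7·9^3 + 7·9^2 + 7·9 + 7 = 3524450281; 3524450281−1 = 3524450280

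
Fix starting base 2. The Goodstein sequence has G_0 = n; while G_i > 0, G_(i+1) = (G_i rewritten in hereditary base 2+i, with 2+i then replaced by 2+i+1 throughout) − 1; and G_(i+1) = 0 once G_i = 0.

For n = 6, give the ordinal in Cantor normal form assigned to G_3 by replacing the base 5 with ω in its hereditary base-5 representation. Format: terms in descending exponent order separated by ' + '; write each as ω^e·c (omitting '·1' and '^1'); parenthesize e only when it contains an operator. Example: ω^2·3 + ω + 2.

ω^ω

[0] 6 ≡ 2^2 + 2 (base 2). Lift 3: 30. −1: 29.
[1] 29 ≡ 3^3 + 2 (base 3). Lift 4: 258. −1: 257.
[2] 257 ≡ 4^4 + 1 (base 4). Lift 5: 3126. −1: 3125.
[3] 3125 ≡ 5^5 (base 5). Lift 6: 46656. −1: 46655.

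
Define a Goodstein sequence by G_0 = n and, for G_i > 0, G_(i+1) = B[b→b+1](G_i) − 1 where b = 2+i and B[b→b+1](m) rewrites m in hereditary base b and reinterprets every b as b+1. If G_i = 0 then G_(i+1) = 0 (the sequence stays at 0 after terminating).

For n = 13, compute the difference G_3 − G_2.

14813

i=0: 13 = 2^(2 + 1) + 2^2 + 1 (b=2); 2→3: 3^(3 + 1) + 3^3 + 1 = 109; 109−1 = 108
i=1: 108 = 3^(3 + 1) + 3^3 (b=3); 3→4: 4^(4 + 1) + 4^4 = 1280; 1280−1 = 1279
i=2: 1279 = 4^(4 + 1) + 3·4^3 + 3·4^2 + 3·4 + 3 (b=4); 4→5: 5^(5 + 1) + 3·5^3 + 3·5^2 + 3·5 + 3 = 16093; 16093−1 = 16092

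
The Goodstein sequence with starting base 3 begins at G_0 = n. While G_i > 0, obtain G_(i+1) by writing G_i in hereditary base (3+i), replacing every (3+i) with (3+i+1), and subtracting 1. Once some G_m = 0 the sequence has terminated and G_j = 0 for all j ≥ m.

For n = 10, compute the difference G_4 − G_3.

step 0: 10 = 3^2 + 1; sub 4 for 3: 4^2 + 1; = 17; G_1 = 17−1 = 16
step 1: 16 = 4^2; sub 5 for 4: 5^2; = 25; G_2 = 25−1 = 24
step 2: 24 = 4·5 + 4; sub 6 for 5: 4·6 + 4; = 28; G_3 = 28−1 = 27
step 3: 27 = 4·6 + 3; sub 7 for 6: 4·7 + 3; = 31; G_4 = 31−1 = 30

3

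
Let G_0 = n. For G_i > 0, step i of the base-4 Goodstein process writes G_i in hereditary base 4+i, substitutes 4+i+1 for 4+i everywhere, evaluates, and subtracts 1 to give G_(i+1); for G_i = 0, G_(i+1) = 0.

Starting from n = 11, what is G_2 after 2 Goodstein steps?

G_0=11  [base 4] 2·4 + 3  →[4↦5]→  2·5 + 3 = 13  −1 ⇒ G_1=12
G_1=12  [base 5] 2·5 + 2  →[5↦6]→  2·6 + 2 = 14  −1 ⇒ G_2=13
G_2=13  [base 6] 2·6 + 1  →[6↦7]→  2·7 + 1 = 15  −1 ⇒ G_3=14

13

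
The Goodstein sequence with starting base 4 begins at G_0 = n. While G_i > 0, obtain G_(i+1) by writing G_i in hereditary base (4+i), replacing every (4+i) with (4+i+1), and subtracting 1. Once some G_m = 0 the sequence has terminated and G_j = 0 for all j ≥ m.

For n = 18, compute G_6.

63

G_0=18  [base 4] 4^2 + 2  →[4↦5]→  5^2 + 2 = 27  −1 ⇒ G_1=26
G_1=26  [base 5] 5^2 + 1  →[5↦6]→  6^2 + 1 = 37  −1 ⇒ G_2=36
G_2=36  [base 6] 6^2  →[6↦7]→  7^2 = 49  −1 ⇒ G_3=48
G_3=48  [base 7] 6·7 + 6  →[7↦8]→  6·8 + 6 = 54  −1 ⇒ G_4=53
G_4=53  [base 8] 6·8 + 5  →[8↦9]→  6·9 + 5 = 59  −1 ⇒ G_5=58
G_5=58  [base 9] 6·9 + 4  →[9↦10]→  6·10 + 4 = 64  −1 ⇒ G_6=63
G_6=63  [base 10] 6·10 + 3  →[10↦11]→  6·11 + 3 = 69  −1 ⇒ G_7=68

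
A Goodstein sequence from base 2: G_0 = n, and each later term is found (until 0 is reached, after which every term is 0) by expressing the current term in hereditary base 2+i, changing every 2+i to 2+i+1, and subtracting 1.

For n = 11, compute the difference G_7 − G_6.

2615391575

G_0 = 11. HB_2(11) = 2^(2 + 1) + 2 + 1. Bump = 85. G_1 = 84.
G_1 = 84. HB_3(84) = 3^(3 + 1) + 3. Bump = 1028. G_2 = 1027.
G_2 = 1027. HB_4(1027) = 4^(4 + 1) + 3. Bump = 15628. G_3 = 15627.
G_3 = 15627. HB_5(15627) = 5^(5 + 1) + 2. Bump = 279938. G_4 = 279937.
G_4 = 279937. HB_6(279937) = 6^(6 + 1) + 1. Bump = 5764802. G_5 = 5764801.
G_5 = 5764801. HB_7(5764801) = 7^(7 + 1). Bump = 134217728. G_6 = 134217727.
G_6 = 134217727. HB_8(134217727) = 7·8^8 + 7·8^7 + 7·8^6 + 7·8^5 + 7·8^4 + 7·8^3 + 7·8^2 + 7·8 + 7. Bump = 2749609303. G_7 = 2749609302.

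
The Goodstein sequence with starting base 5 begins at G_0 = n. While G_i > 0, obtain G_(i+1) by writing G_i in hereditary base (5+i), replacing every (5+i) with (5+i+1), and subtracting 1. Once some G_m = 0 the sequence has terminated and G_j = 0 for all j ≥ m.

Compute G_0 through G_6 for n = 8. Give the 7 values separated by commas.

8, 8, 8, 8, 8, 7, 6

i=0: 8 = 5 + 3 (b=5); 5→6: 6 + 3 = 9; 9−1 = 8
i=1: 8 = 6 + 2 (b=6); 6→7: 7 + 2 = 9; 9−1 = 8
i=2: 8 = 7 + 1 (b=7); 7→8: 8 + 1 = 9; 9−1 = 8
i=3: 8 = 8 (b=8); 8→9: 9 = 9; 9−1 = 8
i=4: 8 = 8 (b=9); 9→10: 8 = 8; 8−1 = 7
i=5: 7 = 7 (b=10); 10→11: 7 = 7; 7−1 = 6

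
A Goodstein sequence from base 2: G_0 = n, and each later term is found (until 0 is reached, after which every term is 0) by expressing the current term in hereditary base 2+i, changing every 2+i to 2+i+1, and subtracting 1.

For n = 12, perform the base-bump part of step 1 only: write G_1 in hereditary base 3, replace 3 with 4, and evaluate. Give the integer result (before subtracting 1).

(0) 12|_2 = 2^(2 + 1) + 2^2 ↦ 3^(3 + 1) + 3^3|_3 = 108 ⇒ 107
(1) 107|_3 = 3^(3 + 1) + 2·3^2 + 2·3 + 2 ↦ 4^(4 + 1) + 2·4^2 + 2·4 + 2|_4 = 1066 ⇒ 1065

1066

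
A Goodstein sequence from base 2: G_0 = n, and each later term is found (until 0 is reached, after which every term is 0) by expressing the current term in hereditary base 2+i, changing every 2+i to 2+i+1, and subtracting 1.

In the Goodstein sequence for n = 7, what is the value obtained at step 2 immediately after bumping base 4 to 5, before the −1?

(0) 7|_2 = 2^2 + 2 + 1 ↦ 3^3 + 3 + 1|_3 = 31 ⇒ 30
(1) 30|_3 = 3^3 + 3 ↦ 4^4 + 4|_4 = 260 ⇒ 259
(2) 259|_4 = 4^4 + 3 ↦ 5^5 + 3|_5 = 3128 ⇒ 3127

3128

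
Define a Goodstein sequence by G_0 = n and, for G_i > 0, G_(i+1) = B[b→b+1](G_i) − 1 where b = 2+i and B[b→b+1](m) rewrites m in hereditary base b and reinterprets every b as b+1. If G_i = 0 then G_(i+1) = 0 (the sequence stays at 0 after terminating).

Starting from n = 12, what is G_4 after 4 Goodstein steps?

base 2: 12 = 2^(2 + 1) + 2^2; at 3: 3^(3 + 1) + 3^3 = 108; next = 107
base 3: 107 = 3^(3 + 1) + 2·3^2 + 2·3 + 2; at 4: 4^(4 + 1) + 2·4^2 + 2·4 + 2 = 1066; next = 1065
base 4: 1065 = 4^(4 + 1) + 2·4^2 + 2·4 + 1; at 5: 5^(5 + 1) + 2·5^2 + 2·5 + 1 = 15686; next = 15685
base 5: 15685 = 5^(5 + 1) + 2·5^2 + 2·5; at 6: 6^(6 + 1) + 2·6^2 + 2·6 = 280020; next = 280019
base 6: 280019 = 6^(6 + 1) + 2·6^2 + 6 + 5; at 7: 7^(7 + 1) + 2·7^2 + 7 + 5 = 5764911; next = 5764910

280019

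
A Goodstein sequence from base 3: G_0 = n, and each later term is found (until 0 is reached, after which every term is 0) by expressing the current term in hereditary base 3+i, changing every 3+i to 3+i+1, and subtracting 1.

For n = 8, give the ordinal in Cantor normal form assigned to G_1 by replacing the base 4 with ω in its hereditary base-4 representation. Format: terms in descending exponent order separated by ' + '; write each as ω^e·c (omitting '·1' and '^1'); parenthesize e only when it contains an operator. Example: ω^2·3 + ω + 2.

ω·2 + 1

step 0: 8 = 2·3 + 2; sub 4 for 3: 2·4 + 2; = 10; G_1 = 10−1 = 9
step 1: 9 = 2·4 + 1; sub 5 for 4: 2·5 + 1; = 11; G_2 = 11−1 = 10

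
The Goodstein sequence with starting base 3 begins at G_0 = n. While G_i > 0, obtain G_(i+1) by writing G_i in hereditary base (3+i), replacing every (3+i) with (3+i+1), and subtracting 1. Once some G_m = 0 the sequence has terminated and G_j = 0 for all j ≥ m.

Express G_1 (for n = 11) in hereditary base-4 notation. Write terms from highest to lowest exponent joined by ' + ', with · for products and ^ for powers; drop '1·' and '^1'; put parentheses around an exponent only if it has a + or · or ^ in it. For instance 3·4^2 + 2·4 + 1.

11 —HB3→ 3^2 + 2 —bump→ 4^2 + 2 = 18 —(−1)→ 17
17 —HB4→ 4^2 + 1 —bump→ 5^2 + 1 = 26 —(−1)→ 25

4^2 + 1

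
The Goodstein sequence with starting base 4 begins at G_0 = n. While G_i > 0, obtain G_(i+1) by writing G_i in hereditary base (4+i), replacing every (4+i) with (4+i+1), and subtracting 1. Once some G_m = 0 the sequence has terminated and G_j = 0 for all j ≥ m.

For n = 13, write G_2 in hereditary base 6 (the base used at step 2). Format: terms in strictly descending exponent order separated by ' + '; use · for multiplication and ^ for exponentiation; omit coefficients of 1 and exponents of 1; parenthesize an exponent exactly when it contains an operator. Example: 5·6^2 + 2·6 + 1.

2·6 + 5

(0) 13|_4 = 3·4 + 1 ↦ 3·5 + 1|_5 = 16 ⇒ 15
(1) 15|_5 = 3·5 ↦ 3·6|_6 = 18 ⇒ 17
(2) 17|_6 = 2·6 + 5 ↦ 2·7 + 5|_7 = 19 ⇒ 18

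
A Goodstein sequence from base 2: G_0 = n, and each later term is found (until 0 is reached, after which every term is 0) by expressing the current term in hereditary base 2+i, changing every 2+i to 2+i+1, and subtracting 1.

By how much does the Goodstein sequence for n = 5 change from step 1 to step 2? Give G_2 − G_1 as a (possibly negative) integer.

[0] 5 ≡ 2^2 + 1 (base 2). Lift 3: 28. −1: 27.
[1] 27 ≡ 3^3 (base 3). Lift 4: 256. −1: 255.

228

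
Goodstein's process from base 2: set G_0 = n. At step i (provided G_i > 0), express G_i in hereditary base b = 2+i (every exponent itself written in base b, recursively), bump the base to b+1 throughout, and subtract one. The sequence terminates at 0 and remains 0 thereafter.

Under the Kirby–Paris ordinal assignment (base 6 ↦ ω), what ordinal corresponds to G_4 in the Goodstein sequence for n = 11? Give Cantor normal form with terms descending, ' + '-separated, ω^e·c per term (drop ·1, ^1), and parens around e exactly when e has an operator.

step 0: 11 = 2^(2 + 1) + 2 + 1; sub 3 for 2: 3^(3 + 1) + 3 + 1; = 85; G_1 = 85−1 = 84
step 1: 84 = 3^(3 + 1) + 3; sub 4 for 3: 4^(4 + 1) + 4; = 1028; G_2 = 1028−1 = 1027
step 2: 1027 = 4^(4 + 1) + 3; sub 5 for 4: 5^(5 + 1) + 3; = 15628; G_3 = 15628−1 = 15627
step 3: 15627 = 5^(5 + 1) + 2; sub 6 for 5: 6^(6 + 1) + 2; = 279938; G_4 = 279938−1 = 279937
step 4: 279937 = 6^(6 + 1) + 1; sub 7 for 6: 7^(7 + 1) + 1; = 5764802; G_5 = 5764802−1 = 5764801

ω^(ω + 1) + 1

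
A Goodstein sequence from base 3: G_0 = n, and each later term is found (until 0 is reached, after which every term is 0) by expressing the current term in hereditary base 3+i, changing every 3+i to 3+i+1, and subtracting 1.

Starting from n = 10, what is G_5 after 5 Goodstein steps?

33

G_0 = 10. HB_3(10) = 3^2 + 1. Bump = 17. G_1 = 16.
G_1 = 16. HB_4(16) = 4^2. Bump = 25. G_2 = 24.
G_2 = 24. HB_5(24) = 4·5 + 4. Bump = 28. G_3 = 27.
G_3 = 27. HB_6(27) = 4·6 + 3. Bump = 31. G_4 = 30.
G_4 = 30. HB_7(30) = 4·7 + 2. Bump = 34. G_5 = 33.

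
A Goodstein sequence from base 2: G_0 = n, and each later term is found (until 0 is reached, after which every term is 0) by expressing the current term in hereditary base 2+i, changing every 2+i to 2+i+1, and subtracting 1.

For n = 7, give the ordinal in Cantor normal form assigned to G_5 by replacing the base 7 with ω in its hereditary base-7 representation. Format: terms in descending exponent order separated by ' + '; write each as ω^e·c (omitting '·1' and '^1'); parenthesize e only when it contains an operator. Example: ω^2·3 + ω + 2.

ω^ω

step 0: 7 = 2^2 + 2 + 1; sub 3 for 2: 3^3 + 3 + 1; = 31; G_1 = 31−1 = 30
step 1: 30 = 3^3 + 3; sub 4 for 3: 4^4 + 4; = 260; G_2 = 260−1 = 259
step 2: 259 = 4^4 + 3; sub 5 for 4: 5^5 + 3; = 3128; G_3 = 3128−1 = 3127
step 3: 3127 = 5^5 + 2; sub 6 for 5: 6^6 + 2; = 46658; G_4 = 46658−1 = 46657
step 4: 46657 = 6^6 + 1; sub 7 for 6: 7^7 + 1; = 823544; G_5 = 823544−1 = 823543
step 5: 823543 = 7^7; sub 8 for 7: 8^8; = 16777216; G_6 = 16777216−1 = 16777215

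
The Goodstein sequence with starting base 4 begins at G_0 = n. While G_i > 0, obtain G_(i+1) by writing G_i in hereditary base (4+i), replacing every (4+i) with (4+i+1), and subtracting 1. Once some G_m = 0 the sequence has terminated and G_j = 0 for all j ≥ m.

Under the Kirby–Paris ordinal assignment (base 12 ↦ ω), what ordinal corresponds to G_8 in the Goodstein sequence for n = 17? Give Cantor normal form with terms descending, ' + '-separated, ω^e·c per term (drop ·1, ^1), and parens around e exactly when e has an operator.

G_0 = 17. HB_4(17) = 4^2 + 1. Bump = 26. G_1 = 25.
G_1 = 25. HB_5(25) = 5^2. Bump = 36. G_2 = 35.
G_2 = 35. HB_6(35) = 5·6 + 5. Bump = 40. G_3 = 39.
G_3 = 39. HB_7(39) = 5·7 + 4. Bump = 44. G_4 = 43.
G_4 = 43. HB_8(43) = 5·8 + 3. Bump = 48. G_5 = 47.
G_5 = 47. HB_9(47) = 5·9 + 2. Bump = 52. G_6 = 51.
G_6 = 51. HB_10(51) = 5·10 + 1. Bump = 56. G_7 = 55.
G_7 = 55. HB_11(55) = 5·11. Bump = 60. G_8 = 59.

ω·4 + 11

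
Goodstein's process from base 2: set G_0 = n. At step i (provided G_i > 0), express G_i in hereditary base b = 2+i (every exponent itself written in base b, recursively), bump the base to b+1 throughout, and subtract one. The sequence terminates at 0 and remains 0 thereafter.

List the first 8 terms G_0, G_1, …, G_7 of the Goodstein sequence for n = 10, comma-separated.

10, 83, 1025, 15625, 279935, 4215754, 84073323, 1937434592

(0) 10|_2 = 2^(2 + 1) + 2 ↦ 3^(3 + 1) + 3|_3 = 84 ⇒ 83
(1) 83|_3 = 3^(3 + 1) + 2 ↦ 4^(4 + 1) + 2|_4 = 1026 ⇒ 1025
(2) 1025|_4 = 4^(4 + 1) + 1 ↦ 5^(5 + 1) + 1|_5 = 15626 ⇒ 15625
(3) 15625|_5 = 5^(5 + 1) ↦ 6^(6 + 1)|_6 = 279936 ⇒ 279935
(4) 279935|_6 = 5·6^6 + 5·6^5 + 5·6^4 + 5·6^3 + 5·6^2 + 5·6 + 5 ↦ 5·7^7 + 5·7^5 + 5·7^4 + 5·7^3 + 5·7^2 + 5·7 + 5|_7 = 4215755 ⇒ 4215754
(5) 4215754|_7 = 5·7^7 + 5·7^5 + 5·7^4 + 5·7^3 + 5·7^2 + 5·7 + 4 ↦ 5·8^8 + 5·8^5 + 5·8^4 + 5·8^3 + 5·8^2 + 5·8 + 4|_8 = 84073324 ⇒ 84073323
(6) 84073323|_8 = 5·8^8 + 5·8^5 + 5·8^4 + 5·8^3 + 5·8^2 + 5·8 + 3 ↦ 5·9^9 + 5·9^5 + 5·9^4 + 5·9^3 + 5·9^2 + 5·9 + 3|_9 = 1937434593 ⇒ 1937434592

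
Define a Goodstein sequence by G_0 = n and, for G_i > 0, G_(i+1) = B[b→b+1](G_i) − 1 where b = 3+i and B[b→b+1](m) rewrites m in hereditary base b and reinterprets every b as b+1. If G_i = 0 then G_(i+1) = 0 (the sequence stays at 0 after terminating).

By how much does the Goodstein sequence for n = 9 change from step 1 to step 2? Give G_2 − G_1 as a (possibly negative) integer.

2

base 3: 9 = 3^2; at 4: 4^2 = 16; next = 15
base 4: 15 = 3·4 + 3; at 5: 3·5 + 3 = 18; next = 17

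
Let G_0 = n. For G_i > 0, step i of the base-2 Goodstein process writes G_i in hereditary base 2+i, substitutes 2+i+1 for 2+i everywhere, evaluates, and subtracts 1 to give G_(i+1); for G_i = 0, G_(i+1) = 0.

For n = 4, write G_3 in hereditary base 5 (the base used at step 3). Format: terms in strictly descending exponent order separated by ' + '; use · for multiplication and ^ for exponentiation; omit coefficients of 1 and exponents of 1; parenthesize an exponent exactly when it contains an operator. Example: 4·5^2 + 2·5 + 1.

4 —HB2→ 2^2 —bump→ 3^3 = 27 —(−1)→ 26
26 —HB3→ 2·3^2 + 2·3 + 2 —bump→ 2·4^2 + 2·4 + 2 = 42 —(−1)→ 41
41 —HB4→ 2·4^2 + 2·4 + 1 —bump→ 2·5^2 + 2·5 + 1 = 61 —(−1)→ 60
60 —HB5→ 2·5^2 + 2·5 —bump→ 2·6^2 + 2·6 = 84 —(−1)→ 83

2·5^2 + 2·5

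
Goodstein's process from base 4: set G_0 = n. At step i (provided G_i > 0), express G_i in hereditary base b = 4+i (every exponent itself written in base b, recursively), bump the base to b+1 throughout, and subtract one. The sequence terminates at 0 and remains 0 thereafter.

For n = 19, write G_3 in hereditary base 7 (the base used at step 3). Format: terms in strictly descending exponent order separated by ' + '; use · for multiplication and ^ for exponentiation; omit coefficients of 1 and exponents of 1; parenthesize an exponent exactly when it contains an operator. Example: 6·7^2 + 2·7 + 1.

7^2

i=0: 19 = 4^2 + 3 (b=4); 4→5: 5^2 + 3 = 28; 28−1 = 27
i=1: 27 = 5^2 + 2 (b=5); 5→6: 6^2 + 2 = 38; 38−1 = 37
i=2: 37 = 6^2 + 1 (b=6); 6→7: 7^2 + 1 = 50; 50−1 = 49
i=3: 49 = 7^2 (b=7); 7→8: 8^2 = 64; 64−1 = 63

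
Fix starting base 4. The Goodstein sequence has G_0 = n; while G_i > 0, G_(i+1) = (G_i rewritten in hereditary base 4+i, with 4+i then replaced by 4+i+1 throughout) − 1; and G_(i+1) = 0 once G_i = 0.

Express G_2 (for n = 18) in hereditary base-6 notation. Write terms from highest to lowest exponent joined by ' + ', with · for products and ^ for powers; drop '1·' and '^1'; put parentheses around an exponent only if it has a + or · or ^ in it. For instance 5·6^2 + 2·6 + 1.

(0) 18|_4 = 4^2 + 2 ↦ 5^2 + 2|_5 = 27 ⇒ 26
(1) 26|_5 = 5^2 + 1 ↦ 6^2 + 1|_6 = 37 ⇒ 36
(2) 36|_6 = 6^2 ↦ 7^2|_7 = 49 ⇒ 48

6^2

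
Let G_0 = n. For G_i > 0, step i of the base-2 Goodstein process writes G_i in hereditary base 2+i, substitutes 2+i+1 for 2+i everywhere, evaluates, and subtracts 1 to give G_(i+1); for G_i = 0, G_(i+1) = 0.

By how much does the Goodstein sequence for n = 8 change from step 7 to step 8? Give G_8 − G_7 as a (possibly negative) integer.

19225159060

(0) 8|_2 = 2^(2 + 1) ↦ 3^(3 + 1)|_3 = 81 ⇒ 80
(1) 80|_3 = 2·3^3 + 2·3^2 + 2·3 + 2 ↦ 2·4^4 + 2·4^2 + 2·4 + 2|_4 = 554 ⇒ 553
(2) 553|_4 = 2·4^4 + 2·4^2 + 2·4 + 1 ↦ 2·5^5 + 2·5^2 + 2·5 + 1|_5 = 6311 ⇒ 6310
(3) 6310|_5 = 2·5^5 + 2·5^2 + 2·5 ↦ 2·6^6 + 2·6^2 + 2·6|_6 = 93396 ⇒ 93395
(4) 93395|_6 = 2·6^6 + 2·6^2 + 6 + 5 ↦ 2·7^7 + 2·7^2 + 7 + 5|_7 = 1647196 ⇒ 1647195
(5) 1647195|_7 = 2·7^7 + 2·7^2 + 7 + 4 ↦ 2·8^8 + 2·8^2 + 8 + 4|_8 = 33554572 ⇒ 33554571
(6) 33554571|_8 = 2·8^8 + 2·8^2 + 8 + 3 ↦ 2·9^9 + 2·9^2 + 9 + 3|_9 = 774841152 ⇒ 774841151
(7) 774841151|_9 = 2·9^9 + 2·9^2 + 9 + 2 ↦ 2·10^10 + 2·10^2 + 10 + 2|_10 = 20000000212 ⇒ 20000000211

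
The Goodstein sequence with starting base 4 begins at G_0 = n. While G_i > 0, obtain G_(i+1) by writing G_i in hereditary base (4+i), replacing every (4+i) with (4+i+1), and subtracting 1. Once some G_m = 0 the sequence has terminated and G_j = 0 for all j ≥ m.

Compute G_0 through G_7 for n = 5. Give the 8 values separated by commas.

G_0 = 5. HB_4(5) = 4 + 1. Bump = 6. G_1 = 5.
G_1 = 5. HB_5(5) = 5. Bump = 6. G_2 = 5.
G_2 = 5. HB_6(5) = 5. Bump = 5. G_3 = 4.
G_3 = 4. HB_7(4) = 4. Bump = 4. G_4 = 3.
G_4 = 3. HB_8(3) = 3. Bump = 3. G_5 = 2.
G_5 = 2. HB_9(2) = 2. Bump = 2. G_6 = 1.
G_6 = 1. HB_10(1) = 1. Bump = 1. G_7 = 0.

5, 5, 5, 4, 3, 2, 1, 0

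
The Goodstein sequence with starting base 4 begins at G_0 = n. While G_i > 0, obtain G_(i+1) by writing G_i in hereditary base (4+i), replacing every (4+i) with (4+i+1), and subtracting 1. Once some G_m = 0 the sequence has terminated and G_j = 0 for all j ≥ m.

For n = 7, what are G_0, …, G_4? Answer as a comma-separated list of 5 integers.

G_0 = 7. HB_4(7) = 4 + 3. Bump = 8. G_1 = 7.
G_1 = 7. HB_5(7) = 5 + 2. Bump = 8. G_2 = 7.
G_2 = 7. HB_6(7) = 6 + 1. Bump = 8. G_3 = 7.
G_3 = 7. HB_7(7) = 7. Bump = 8. G_4 = 7.

7, 7, 7, 7, 7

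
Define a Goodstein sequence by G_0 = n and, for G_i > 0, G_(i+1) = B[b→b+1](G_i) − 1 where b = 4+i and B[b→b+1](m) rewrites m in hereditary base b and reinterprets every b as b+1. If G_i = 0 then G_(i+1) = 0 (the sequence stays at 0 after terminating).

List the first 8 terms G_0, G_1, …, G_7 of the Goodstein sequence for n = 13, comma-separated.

13, 15, 17, 18, 19, 20, 21, 22

base 4: 13 = 3·4 + 1; at 5: 3·5 + 1 = 16; next = 15
base 5: 15 = 3·5; at 6: 3·6 = 18; next = 17
base 6: 17 = 2·6 + 5; at 7: 2·7 + 5 = 19; next = 18
base 7: 18 = 2·7 + 4; at 8: 2·8 + 4 = 20; next = 19
base 8: 19 = 2·8 + 3; at 9: 2·9 + 3 = 21; next = 20
base 9: 20 = 2·9 + 2; at 10: 2·10 + 2 = 22; next = 21
base 10: 21 = 2·10 + 1; at 11: 2·11 + 1 = 23; next = 22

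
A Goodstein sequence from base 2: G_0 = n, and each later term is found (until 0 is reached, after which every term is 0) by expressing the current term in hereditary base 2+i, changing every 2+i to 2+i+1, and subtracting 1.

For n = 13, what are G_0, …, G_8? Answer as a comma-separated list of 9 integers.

13, 108, 1279, 16092, 280711, 5765998, 134219479, 3486786855, 100000003325

[0] 13 ≡ 2^(2 + 1) + 2^2 + 1 (base 2). Lift 3: 109. −1: 108.
[1] 108 ≡ 3^(3 + 1) + 3^3 (base 3). Lift 4: 1280. −1: 1279.
[2] 1279 ≡ 4^(4 + 1) + 3·4^3 + 3·4^2 + 3·4 + 3 (base 4). Lift 5: 16093. −1: 16092.
[3] 16092 ≡ 5^(5 + 1) + 3·5^3 + 3·5^2 + 3·5 + 2 (base 5). Lift 6: 280712. −1: 280711.
[4] 280711 ≡ 6^(6 + 1) + 3·6^3 + 3·6^2 + 3·6 + 1 (base 6). Lift 7: 5765999. −1: 5765998.
[5] 5765998 ≡ 7^(7 + 1) + 3·7^3 + 3·7^2 + 3·7 (base 7). Lift 8: 134219480. −1: 134219479.
[6] 134219479 ≡ 8^(8 + 1) + 3·8^3 + 3·8^2 + 2·8 + 7 (base 8). Lift 9: 3486786856. −1: 3486786855.
[7] 3486786855 ≡ 9^(9 + 1) + 3·9^3 + 3·9^2 + 2·9 + 6 (base 9). Lift 10: 100000003326. −1: 100000003325.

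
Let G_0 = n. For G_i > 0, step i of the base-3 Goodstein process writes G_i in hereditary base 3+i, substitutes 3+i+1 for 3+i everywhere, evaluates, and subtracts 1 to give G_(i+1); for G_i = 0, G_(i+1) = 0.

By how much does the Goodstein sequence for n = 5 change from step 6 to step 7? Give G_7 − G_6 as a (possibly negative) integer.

-1

G_0 = 5. HB_3(5) = 3 + 2. Bump = 6. G_1 = 5.
G_1 = 5. HB_4(5) = 4 + 1. Bump = 6. G_2 = 5.
G_2 = 5. HB_5(5) = 5. Bump = 6. G_3 = 5.
G_3 = 5. HB_6(5) = 5. Bump = 5. G_4 = 4.
G_4 = 4. HB_7(4) = 4. Bump = 4. G_5 = 3.
G_5 = 3. HB_8(3) = 3. Bump = 3. G_6 = 2.
G_6 = 2. HB_9(2) = 2. Bump = 2. G_7 = 1.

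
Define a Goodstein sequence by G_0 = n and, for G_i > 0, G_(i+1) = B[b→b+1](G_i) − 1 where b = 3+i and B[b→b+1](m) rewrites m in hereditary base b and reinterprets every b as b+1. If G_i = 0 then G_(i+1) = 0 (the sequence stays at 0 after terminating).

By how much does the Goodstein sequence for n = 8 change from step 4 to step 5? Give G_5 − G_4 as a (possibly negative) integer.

0

step 0: 8 = 2·3 + 2; sub 4 for 3: 2·4 + 2; = 10; G_1 = 10−1 = 9
step 1: 9 = 2·4 + 1; sub 5 for 4: 2·5 + 1; = 11; G_2 = 11−1 = 10
step 2: 10 = 2·5; sub 6 for 5: 2·6; = 12; G_3 = 12−1 = 11
step 3: 11 = 6 + 5; sub 7 for 6: 7 + 5; = 12; G_4 = 12−1 = 11
step 4: 11 = 7 + 4; sub 8 for 7: 8 + 4; = 12; G_5 = 12−1 = 11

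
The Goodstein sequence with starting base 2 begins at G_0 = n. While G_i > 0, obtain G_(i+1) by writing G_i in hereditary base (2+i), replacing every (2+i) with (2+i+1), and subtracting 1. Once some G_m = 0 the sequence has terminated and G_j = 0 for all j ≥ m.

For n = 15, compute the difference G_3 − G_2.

17469

step 0: 15 = 2^(2 + 1) + 2^2 + 2 + 1; sub 3 for 2: 3^(3 + 1) + 3^3 + 3 + 1; = 112; G_1 = 112−1 = 111
step 1: 111 = 3^(3 + 1) + 3^3 + 3; sub 4 for 3: 4^(4 + 1) + 4^4 + 4; = 1284; G_2 = 1284−1 = 1283
step 2: 1283 = 4^(4 + 1) + 4^4 + 3; sub 5 for 4: 5^(5 + 1) + 5^5 + 3; = 18753; G_3 = 18753−1 = 18752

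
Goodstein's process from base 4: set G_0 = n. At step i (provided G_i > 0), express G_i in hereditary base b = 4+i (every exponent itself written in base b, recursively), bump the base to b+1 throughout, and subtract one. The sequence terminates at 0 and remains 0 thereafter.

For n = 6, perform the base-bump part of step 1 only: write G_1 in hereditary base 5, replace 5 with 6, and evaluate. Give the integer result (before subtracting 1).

i=0: 6 = 4 + 2 (b=4); 4→5: 5 + 2 = 7; 7−1 = 6
i=1: 6 = 5 + 1 (b=5); 5→6: 6 + 1 = 7; 7−1 = 6

7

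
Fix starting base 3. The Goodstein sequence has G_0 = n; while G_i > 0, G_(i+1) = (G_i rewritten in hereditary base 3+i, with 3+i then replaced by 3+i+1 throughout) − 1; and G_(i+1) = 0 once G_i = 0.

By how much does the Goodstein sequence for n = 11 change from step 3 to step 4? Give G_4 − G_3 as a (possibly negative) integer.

G_0 = 11. HB_3(11) = 3^2 + 2. Bump = 18. G_1 = 17.
G_1 = 17. HB_4(17) = 4^2 + 1. Bump = 26. G_2 = 25.
G_2 = 25. HB_5(25) = 5^2. Bump = 36. G_3 = 35.
G_3 = 35. HB_6(35) = 5·6 + 5. Bump = 40. G_4 = 39.

4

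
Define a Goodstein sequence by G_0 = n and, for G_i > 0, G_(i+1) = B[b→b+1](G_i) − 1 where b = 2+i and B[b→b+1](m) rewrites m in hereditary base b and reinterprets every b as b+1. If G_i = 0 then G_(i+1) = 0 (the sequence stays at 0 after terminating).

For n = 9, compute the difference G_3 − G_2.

[0] 9 ≡ 2^(2 + 1) + 1 (base 2). Lift 3: 82. −1: 81.
[1] 81 ≡ 3^(3 + 1) (base 3). Lift 4: 1024. −1: 1023.
[2] 1023 ≡ 3·4^4 + 3·4^3 + 3·4^2 + 3·4 + 3 (base 4). Lift 5: 9843. −1: 9842.

8819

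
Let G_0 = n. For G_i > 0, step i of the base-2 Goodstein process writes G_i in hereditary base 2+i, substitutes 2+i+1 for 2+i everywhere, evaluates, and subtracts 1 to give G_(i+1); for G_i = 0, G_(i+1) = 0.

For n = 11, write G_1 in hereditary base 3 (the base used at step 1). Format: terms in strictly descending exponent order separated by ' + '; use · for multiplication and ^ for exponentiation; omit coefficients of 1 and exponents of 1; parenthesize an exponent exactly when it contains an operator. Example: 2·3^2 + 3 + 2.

step 0: 11 = 2^(2 + 1) + 2 + 1; sub 3 for 2: 3^(3 + 1) + 3 + 1; = 85; G_1 = 85−1 = 84
step 1: 84 = 3^(3 + 1) + 3; sub 4 for 3: 4^(4 + 1) + 4; = 1028; G_2 = 1028−1 = 1027

3^(3 + 1) + 3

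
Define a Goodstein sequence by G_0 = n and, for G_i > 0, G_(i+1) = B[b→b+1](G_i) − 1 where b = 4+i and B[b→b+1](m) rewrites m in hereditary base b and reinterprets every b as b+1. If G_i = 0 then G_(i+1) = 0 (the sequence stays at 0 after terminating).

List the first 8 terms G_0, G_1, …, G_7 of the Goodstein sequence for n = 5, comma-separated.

step 0: 5 = 4 + 1; sub 5 for 4: 5 + 1; = 6; G_1 = 6−1 = 5
step 1: 5 = 5; sub 6 for 5: 6; = 6; G_2 = 6−1 = 5
step 2: 5 = 5; sub 7 for 6: 5; = 5; G_3 = 5−1 = 4
step 3: 4 = 4; sub 8 for 7: 4; = 4; G_4 = 4−1 = 3
step 4: 3 = 3; sub 9 for 8: 3; = 3; G_5 = 3−1 = 2
step 5: 2 = 2; sub 10 for 9: 2; = 2; G_6 = 2−1 = 1
step 6: 1 = 1; sub 11 for 10: 1; = 1; G_7 = 1−1 = 0

5, 5, 5, 4, 3, 2, 1, 0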